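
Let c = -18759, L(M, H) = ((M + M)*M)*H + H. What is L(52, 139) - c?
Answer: 770610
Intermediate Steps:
L(M, H) = H + 2*H*M**2 (L(M, H) = ((2*M)*M)*H + H = (2*M**2)*H + H = 2*H*M**2 + H = H + 2*H*M**2)
L(52, 139) - c = 139*(1 + 2*52**2) - 1*(-18759) = 139*(1 + 2*2704) + 18759 = 139*(1 + 5408) + 18759 = 139*5409 + 18759 = 751851 + 18759 = 770610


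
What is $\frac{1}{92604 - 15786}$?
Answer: $\frac{1}{76818} \approx 1.3018 \cdot 10^{-5}$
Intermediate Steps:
$\frac{1}{92604 - 15786} = \frac{1}{76818}$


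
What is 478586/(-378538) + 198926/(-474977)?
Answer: -151309196355/89898421813 ≈ -1.6831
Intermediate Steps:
478586/(-378538) + 198926/(-474977) = 478586*(-1/378538) + 198926*(-1/474977) = -239293/189269 - 198926/474977 = -151309196355/89898421813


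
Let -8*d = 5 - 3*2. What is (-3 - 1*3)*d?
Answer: -3/4 ≈ -0.75000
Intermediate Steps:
d = 1/8 (d = -(5 - 3*2)/8 = -(5 - 6)/8 = -1/8*(-1) = 1/8 ≈ 0.12500)
(-3 - 1*3)*d = (-3 - 1*3)*(1/8) = (-3 - 3)*(1/8) = -6*1/8 = -3/4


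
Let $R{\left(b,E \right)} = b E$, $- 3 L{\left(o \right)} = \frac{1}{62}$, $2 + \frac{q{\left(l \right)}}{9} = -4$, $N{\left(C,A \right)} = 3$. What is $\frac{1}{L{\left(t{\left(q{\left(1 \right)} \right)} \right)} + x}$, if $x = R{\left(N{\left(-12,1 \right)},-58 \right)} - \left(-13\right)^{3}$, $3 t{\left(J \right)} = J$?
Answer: $\frac{186}{376277} \approx 0.00049432$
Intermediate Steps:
$q{\left(l \right)} = -54$ ($q{\left(l \right)} = -18 + 9 \left(-4\right) = -18 - 36 = -54$)
$t{\left(J \right)} = \frac{J}{3}$
$L{\left(o \right)} = - \frac{1}{186}$ ($L{\left(o \right)} = - \frac{1}{3 \cdot 62} = \left(- \frac{1}{3}\right) \frac{1}{62} = - \frac{1}{186}$)
$R{\left(b,E \right)} = E b$
$x = 2023$ ($x = \left(-58\right) 3 - \left(-13\right)^{3} = -174 - -2197 = -174 + 2197 = 2023$)
$\frac{1}{L{\left(t{\left(q{\left(1 \right)} \right)} \right)} + x} = \frac{1}{- \frac{1}{186} + 2023} = \frac{1}{\frac{376277}{186}} = \frac{186}{376277}$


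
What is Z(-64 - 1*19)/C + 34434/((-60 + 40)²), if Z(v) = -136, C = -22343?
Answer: 384706631/4468600 ≈ 86.091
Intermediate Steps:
Z(-64 - 1*19)/C + 34434/((-60 + 40)²) = -136/(-22343) + 34434/((-60 + 40)²) = -136*(-1/22343) + 34434/((-20)²) = 136/22343 + 34434/400 = 136/22343 + 34434*(1/400) = 136/22343 + 17217/200 = 384706631/4468600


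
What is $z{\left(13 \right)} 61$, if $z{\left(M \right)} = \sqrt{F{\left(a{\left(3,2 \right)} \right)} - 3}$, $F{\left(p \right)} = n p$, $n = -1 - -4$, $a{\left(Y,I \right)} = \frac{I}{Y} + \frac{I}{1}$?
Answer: $61 \sqrt{5} \approx 136.4$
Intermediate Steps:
$a{\left(Y,I \right)} = I + \frac{I}{Y}$ ($a{\left(Y,I \right)} = \frac{I}{Y} + I 1 = \frac{I}{Y} + I = I + \frac{I}{Y}$)
$n = 3$ ($n = -1 + 4 = 3$)
$F{\left(p \right)} = 3 p$
$z{\left(M \right)} = \sqrt{5}$ ($z{\left(M \right)} = \sqrt{3 \left(2 + \frac{2}{3}\right) - 3} = \sqrt{3 \cdot \frac{8}{3} - 3} = \sqrt{8 - 3} = \sqrt{5}$)
$z{\left(13 \right)} 61 = \sqrt{5} \cdot 61 = 61 \sqrt{5}$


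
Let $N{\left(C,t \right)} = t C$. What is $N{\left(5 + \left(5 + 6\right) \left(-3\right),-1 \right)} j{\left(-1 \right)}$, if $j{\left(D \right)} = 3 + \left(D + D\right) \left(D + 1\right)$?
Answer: $84$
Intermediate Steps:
$N{\left(C,t \right)} = C t$
$j{\left(D \right)} = 3 + 2 D \left(1 + D\right)$
$N{\left(5 + \left(5 + 6\right) \left(-3\right),-1 \right)} j{\left(-1 \right)} = \left(5 + \left(5 + 6\right) \left(-3\right)\right) \left(-1\right) \left(3 + 2 \left(-1\right) + 2 \left(-1\right)^{2}\right) = \left(5 + 11 \left(-3\right)\right) \left(-1\right) \left(3 - 2 + 2 \cdot 1\right) = \left(5 - 33\right) \left(-1\right) \left(3 - 2 + 2\right) = \left(-28\right) \left(-1\right) 3 = 28 \cdot 3 = 84$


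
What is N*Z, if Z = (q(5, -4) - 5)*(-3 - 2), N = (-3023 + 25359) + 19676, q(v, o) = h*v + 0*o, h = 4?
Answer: -3150900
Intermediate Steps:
q(v, o) = 4*v (q(v, o) = 4*v + 0*o = 4*v + 0 = 4*v)
N = 42012 (N = 22336 + 19676 = 42012)
Z = -75 (Z = (4*5 - 5)*(-3 - 2) = (20 - 5)*(-5) = 15*(-5) = -75)
N*Z = 42012*(-75) = -3150900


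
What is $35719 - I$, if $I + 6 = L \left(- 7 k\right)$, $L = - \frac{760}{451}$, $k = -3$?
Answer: $\frac{16127935}{451} \approx 35760.0$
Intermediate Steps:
$L = - \frac{760}{451}$ ($L = \left(-760\right) \frac{1}{451} = - \frac{760}{451} \approx -1.6851$)
$I = - \frac{18666}{451}$ ($I = -6 - \frac{760 \left(\left(-7\right) \left(-3\right)\right)}{451} = -6 - \frac{15960}{451} = - \frac{18666}{451} \approx -41.388$)
$35719 - I = 35719 - - \frac{18666}{451} = 35719 + \frac{18666}{451} = \frac{16127935}{451}$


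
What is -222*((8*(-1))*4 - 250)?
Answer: 62604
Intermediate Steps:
-222*((8*(-1))*4 - 250) = -222*(-8*4 - 250) = -222*(-32 - 250) = -222*(-282) = 62604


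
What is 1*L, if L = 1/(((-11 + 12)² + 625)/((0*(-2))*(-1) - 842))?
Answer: -421/313 ≈ -1.3450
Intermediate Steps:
L = -421/313 (L = 1/((1² + 625)/(0*(-1) - 842)) = 1/((1 + 625)/(0 - 842)) = 1/(626/(-842)) = 1/(626*(-1/842)) = 1/(-313/421) = -421/313 ≈ -1.3450)
1*L = 1*(-421/313) = -421/313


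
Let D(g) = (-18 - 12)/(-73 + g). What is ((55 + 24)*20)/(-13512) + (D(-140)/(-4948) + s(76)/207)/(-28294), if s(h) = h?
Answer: -67735567196837/579203441279316 ≈ -0.11695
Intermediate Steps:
D(g) = -30/(-73 + g)
((55 + 24)*20)/(-13512) + (D(-140)/(-4948) + s(76)/207)/(-28294) = ((55 + 24)*20)/(-13512) + (-30/(-73 - 140)/(-4948) + 76/207)/(-28294) = (79*20)*(-1/13512) + (-30/(-213)*(-1/4948) + 76*(1/207))*(-1/28294) = 1580*(-1/13512) + (-30*(-1/213)*(-1/4948) + 76/207)*(-1/28294) = -395/3378 + ((10/71)*(-1/4948) + 76/207)*(-1/28294) = -395/3378 + (-5/175654 + 76/207)*(-1/28294) = -395/3378 + (13348669/36360378)*(-1/28294) = -395/3378 - 13348669/1028780535132 = -67735567196837/579203441279316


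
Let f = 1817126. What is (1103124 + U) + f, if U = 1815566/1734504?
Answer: 2532593560783/867252 ≈ 2.9203e+6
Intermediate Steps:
U = 907783/867252 (U = 1815566*(1/1734504) = 907783/867252 ≈ 1.0467)
(1103124 + U) + f = (1103124 + 907783/867252) + 1817126 = 956687403031/867252 + 1817126 = 2532593560783/867252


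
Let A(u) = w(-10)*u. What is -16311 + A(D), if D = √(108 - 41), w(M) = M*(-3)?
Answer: -16311 + 30*√67 ≈ -16065.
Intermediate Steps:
w(M) = -3*M
D = √67 ≈ 8.1853
A(u) = 30*u (A(u) = (-3*(-10))*u = 30*u)
-16311 + A(D) = -16311 + 30*√67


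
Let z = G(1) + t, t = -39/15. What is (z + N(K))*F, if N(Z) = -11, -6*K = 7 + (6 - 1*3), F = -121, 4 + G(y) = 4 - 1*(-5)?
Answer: 5203/5 ≈ 1040.6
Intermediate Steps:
G(y) = 5 (G(y) = -4 + (4 - 1*(-5)) = -4 + (4 + 5) = -4 + 9 = 5)
t = -13/5 (t = -39*1/15 = -13/5 ≈ -2.6000)
K = -5/3 (K = -(7 + (6 - 1*3))/6 = -(7 + (6 - 3))/6 = -(7 + 3)/6 = -1/6*10 = -5/3 ≈ -1.6667)
z = 12/5 (z = 5 - 13/5 = 12/5 ≈ 2.4000)
(z + N(K))*F = (12/5 - 11)*(-121) = -43/5*(-121) = 5203/5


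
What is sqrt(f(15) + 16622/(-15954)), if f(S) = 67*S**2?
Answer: 2*sqrt(239798519457)/7977 ≈ 122.78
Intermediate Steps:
sqrt(f(15) + 16622/(-15954)) = sqrt(67*15**2 + 16622/(-15954)) = sqrt(67*225 + 16622*(-1/15954)) = sqrt(15075 - 8311/7977) = sqrt(120244964/7977) = 2*sqrt(239798519457)/7977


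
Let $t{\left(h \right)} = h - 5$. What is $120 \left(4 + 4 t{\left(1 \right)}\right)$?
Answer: $-1440$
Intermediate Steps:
$t{\left(h \right)} = -5 + h$
$120 \left(4 + 4 t{\left(1 \right)}\right) = 120 \left(4 + 4 \left(-5 + 1\right)\right) = 120 \left(4 + 4 \left(-4\right)\right) = 120 \left(4 - 16\right) = 120 \left(-12\right) = -1440$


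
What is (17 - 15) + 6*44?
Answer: 266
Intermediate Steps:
(17 - 15) + 6*44 = 2 + 264 = 266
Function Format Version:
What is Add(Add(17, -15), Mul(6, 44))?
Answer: 266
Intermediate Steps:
Add(Add(17, -15), Mul(6, 44)) = Add(2, 264) = 266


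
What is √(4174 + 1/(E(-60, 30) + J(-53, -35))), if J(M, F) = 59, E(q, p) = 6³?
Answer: 9*√155881/55 ≈ 64.607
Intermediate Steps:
E(q, p) = 216
√(4174 + 1/(E(-60, 30) + J(-53, -35))) = √(4174 + 1/(216 + 59)) = √(4174 + 1/275) = √(1147851/275) = 9*√155881/55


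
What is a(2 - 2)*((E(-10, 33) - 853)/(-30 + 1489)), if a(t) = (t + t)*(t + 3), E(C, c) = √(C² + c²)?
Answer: 0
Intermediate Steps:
a(t) = 2*t*(3 + t) (a(t) = (2*t)*(3 + t) = 2*t*(3 + t))
a(2 - 2)*((E(-10, 33) - 853)/(-30 + 1489)) = (2*(2 - 2)*(3 + (2 - 2)))*((√((-10)² + 33²) - 853)/(-30 + 1489)) = (2*0*(3 + 0))*((√(100 + 1089) - 853)/1459) = (2*0*3)*((√1189 - 853)*(1/1459)) = 0*((-853 + √1189)*(1/1459)) = 0*(-853/1459 + √1189/1459) = 0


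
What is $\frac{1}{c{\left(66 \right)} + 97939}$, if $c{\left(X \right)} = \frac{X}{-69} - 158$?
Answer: $\frac{23}{2248941} \approx 1.0227 \cdot 10^{-5}$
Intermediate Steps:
$c{\left(X \right)} = -158 - \frac{X}{69}$ ($c{\left(X \right)} = X \left(- \frac{1}{69}\right) - 158 = - \frac{X}{69} - 158 = -158 - \frac{X}{69}$)
$\frac{1}{c{\left(66 \right)} + 97939} = \frac{1}{\left(-158 - \frac{22}{23}\right) + 97939} = \frac{1}{- \frac{3656}{23} + 97939} = \frac{1}{\frac{2248941}{23}} = \frac{23}{2248941}$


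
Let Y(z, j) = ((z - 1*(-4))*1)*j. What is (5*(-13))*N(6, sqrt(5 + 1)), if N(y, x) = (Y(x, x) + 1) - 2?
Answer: -325 - 260*sqrt(6) ≈ -961.87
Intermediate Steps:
Y(z, j) = j*(4 + z) (Y(z, j) = ((z + 4)*1)*j = ((4 + z)*1)*j = (4 + z)*j = j*(4 + z))
N(y, x) = -1 + x*(4 + x) (N(y, x) = (x*(4 + x) + 1) - 2 = (1 + x*(4 + x)) - 2 = -1 + x*(4 + x))
(5*(-13))*N(6, sqrt(5 + 1)) = (5*(-13))*(-1 + sqrt(5 + 1)*(4 + sqrt(5 + 1))) = -65*(-1 + sqrt(6)*(4 + sqrt(6))) = 65 - 65*sqrt(6)*(4 + sqrt(6))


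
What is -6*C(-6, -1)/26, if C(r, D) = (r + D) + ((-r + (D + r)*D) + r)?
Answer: 0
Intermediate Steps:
C(r, D) = D + r + D*(D + r) (C(r, D) = (D + r) + ((-r + D*(D + r)) + r) = (D + r) + D*(D + r) = D + r + D*(D + r))
-6*C(-6, -1)/26 = -6*(-1 - 6 + (-1)² - 1*(-6))/26 = -6*(-1 - 6 + 1 + 6)/26 = -0/26 = -6*0 = 0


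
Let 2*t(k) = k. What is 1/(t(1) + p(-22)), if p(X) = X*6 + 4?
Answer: -2/255 ≈ -0.0078431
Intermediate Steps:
t(k) = k/2
p(X) = 4 + 6*X (p(X) = 6*X + 4 = 4 + 6*X)
1/(t(1) + p(-22)) = 1/((1/2)*1 + (4 + 6*(-22))) = 1/(1/2 + (4 - 132)) = 1/(1/2 - 128) = 1/(-255/2) = -2/255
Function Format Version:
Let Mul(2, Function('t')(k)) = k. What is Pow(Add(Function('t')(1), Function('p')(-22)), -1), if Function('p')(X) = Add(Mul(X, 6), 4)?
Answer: Rational(-2, 255) ≈ -0.0078431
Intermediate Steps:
Function('t')(k) = Mul(Rational(1, 2), k)
Function('p')(X) = Add(4, Mul(6, X)) (Function('p')(X) = Add(Mul(6, X), 4) = Add(4, Mul(6, X)))
Pow(Add(Function('t')(1), Function('p')(-22)), -1) = Pow(Add(Mul(Rational(1, 2), 1), Add(4, Mul(6, -22))), -1) = Pow(Add(Rational(1, 2), Add(4, -132)), -1) = Pow(Add(Rational(1, 2), -128), -1) = Pow(Rational(-255, 2), -1) = Rational(-2, 255)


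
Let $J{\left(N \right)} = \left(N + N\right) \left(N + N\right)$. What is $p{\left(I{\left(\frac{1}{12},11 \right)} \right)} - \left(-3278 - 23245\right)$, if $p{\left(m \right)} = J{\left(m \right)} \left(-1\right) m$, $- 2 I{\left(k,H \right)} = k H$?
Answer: $\frac{91664819}{3456} \approx 26523.0$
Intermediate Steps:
$I{\left(k,H \right)} = - \frac{H k}{2}$ ($I{\left(k,H \right)} = - \frac{k H}{2} = - \frac{H k}{2}$)
$J{\left(N \right)} = 4 N^{2}$ ($J{\left(N \right)} = 2 N 2 N = 4 N^{2}$)
$p{\left(m \right)} = - 4 m^{3}$ ($p{\left(m \right)} = 4 m^{2} \left(-1\right) m = - 4 m^{2} m = - 4 m^{3}$)
$p{\left(I{\left(\frac{1}{12},11 \right)} \right)} - \left(-3278 - 23245\right) = - 4 \left(\left(- \frac{1}{2}\right) 11 \cdot \frac{1}{12}\right)^{3} - \left(-3278 - 23245\right) = - 4 \left(\left(- \frac{1}{2}\right) 11 \cdot \frac{1}{12}\right)^{3} - -26523 = - 4 \left(- \frac{11}{24}\right)^{3} + 26523 = \left(-4\right) \left(- \frac{1331}{13824}\right) + 26523 = \frac{1331}{3456} + 26523 = \frac{91664819}{3456}$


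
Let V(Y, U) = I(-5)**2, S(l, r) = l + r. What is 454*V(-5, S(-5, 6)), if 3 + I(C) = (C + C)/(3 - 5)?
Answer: 1816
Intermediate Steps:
I(C) = -3 - C (I(C) = -3 + (C + C)/(3 - 5) = -3 + (2*C)/(-2) = -3 + (2*C)*(-1/2) = -3 - C)
V(Y, U) = 4 (V(Y, U) = (-3 - 1*(-5))**2 = (-3 + 5)**2 = 2**2 = 4)
454*V(-5, S(-5, 6)) = 454*4 = 1816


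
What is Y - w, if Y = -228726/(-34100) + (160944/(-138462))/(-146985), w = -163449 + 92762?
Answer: 817687774455860537/11566627401450 ≈ 70694.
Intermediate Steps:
w = -70687
Y = 77583329564387/11566627401450 (Y = -228726*(-1/34100) + (160944*(-1/138462))*(-1/146985) = 114363/17050 - 26824/23077*(-1/146985) = 114363/17050 + 26824/3391972845 = 77583329564387/11566627401450 ≈ 6.7075)
Y - w = 77583329564387/11566627401450 - 1*(-70687) = 77583329564387/11566627401450 + 70687 = 817687774455860537/11566627401450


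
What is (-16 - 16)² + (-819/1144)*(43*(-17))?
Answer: 136165/88 ≈ 1547.3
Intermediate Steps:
(-16 - 16)² + (-819/1144)*(43*(-17)) = (-32)² - 819*1/1144*(-731) = 1024 - 63/88*(-731) = 1024 + 46053/88 = 136165/88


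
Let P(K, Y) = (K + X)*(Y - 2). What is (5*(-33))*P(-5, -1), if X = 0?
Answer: -2475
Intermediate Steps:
P(K, Y) = K*(-2 + Y) (P(K, Y) = (K + 0)*(Y - 2) = K*(-2 + Y))
(5*(-33))*P(-5, -1) = (5*(-33))*(-5*(-2 - 1)) = -(-825)*(-3) = -165*15 = -2475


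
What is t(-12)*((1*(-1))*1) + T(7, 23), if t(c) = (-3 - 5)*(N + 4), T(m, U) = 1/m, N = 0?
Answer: 225/7 ≈ 32.143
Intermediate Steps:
t(c) = -32 (t(c) = (-3 - 5)*(0 + 4) = -8*4 = -32)
t(-12)*((1*(-1))*1) + T(7, 23) = -32*1*(-1) + 1/7 = -(-32) + ⅐ = -32*(-1) + ⅐ = 32 + ⅐ = 225/7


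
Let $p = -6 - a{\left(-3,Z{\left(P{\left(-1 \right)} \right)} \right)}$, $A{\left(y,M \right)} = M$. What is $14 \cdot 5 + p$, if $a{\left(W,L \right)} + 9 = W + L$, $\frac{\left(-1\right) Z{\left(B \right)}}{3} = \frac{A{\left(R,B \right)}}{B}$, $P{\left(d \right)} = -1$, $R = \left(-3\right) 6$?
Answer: $79$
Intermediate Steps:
$R = -18$
$Z{\left(B \right)} = -3$ ($Z{\left(B \right)} = - 3 \frac{B}{B} = \left(-3\right) 1 = -3$)
$a{\left(W,L \right)} = -9 + L + W$ ($a{\left(W,L \right)} = -9 + \left(W + L\right) = -9 + \left(L + W\right) = -9 + L + W$)
$p = 9$ ($p = -6 - \left(-9 - 3 - 3\right) = -6 - -15 = -6 + 15 = 9$)
$14 \cdot 5 + p = 14 \cdot 5 + 9 = 70 + 9 = 79$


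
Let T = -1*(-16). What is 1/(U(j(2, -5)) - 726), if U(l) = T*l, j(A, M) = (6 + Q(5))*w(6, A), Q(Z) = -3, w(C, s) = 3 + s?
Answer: -1/486 ≈ -0.0020576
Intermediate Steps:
j(A, M) = 9 + 3*A (j(A, M) = (6 - 3)*(3 + A) = 3*(3 + A) = 9 + 3*A)
T = 16
U(l) = 16*l
1/(U(j(2, -5)) - 726) = 1/(16*(9 + 3*2) - 726) = 1/(16*(9 + 6) - 726) = 1/(16*15 - 726) = 1/(240 - 726) = 1/(-486) = -1/486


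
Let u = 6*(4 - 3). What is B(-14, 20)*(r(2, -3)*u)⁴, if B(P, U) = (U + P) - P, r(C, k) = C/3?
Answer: 5120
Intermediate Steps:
r(C, k) = C/3 (r(C, k) = C*(⅓) = C/3)
B(P, U) = U (B(P, U) = (P + U) - P = U)
u = 6 (u = 6*1 = 6)
B(-14, 20)*(r(2, -3)*u)⁴ = 20*(((⅓)*2)*6)⁴ = 20*((⅔)*6)⁴ = 20*4⁴ = 20*256 = 5120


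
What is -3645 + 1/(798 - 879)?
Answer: -295246/81 ≈ -3645.0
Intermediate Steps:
-3645 + 1/(798 - 879) = -3645 + 1/(-81) = -3645 - 1/81 = -295246/81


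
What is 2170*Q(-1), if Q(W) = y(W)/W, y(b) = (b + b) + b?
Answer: 6510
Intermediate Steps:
y(b) = 3*b (y(b) = 2*b + b = 3*b)
Q(W) = 3 (Q(W) = (3*W)/W = 3)
2170*Q(-1) = 2170*3 = 6510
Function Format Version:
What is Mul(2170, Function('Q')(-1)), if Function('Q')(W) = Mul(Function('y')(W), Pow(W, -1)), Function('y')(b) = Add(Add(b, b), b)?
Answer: 6510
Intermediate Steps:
Function('y')(b) = Mul(3, b) (Function('y')(b) = Add(Mul(2, b), b) = Mul(3, b))
Function('Q')(W) = 3 (Function('Q')(W) = Mul(Mul(3, W), Pow(W, -1)) = 3)
Mul(2170, Function('Q')(-1)) = Mul(2170, 3) = 6510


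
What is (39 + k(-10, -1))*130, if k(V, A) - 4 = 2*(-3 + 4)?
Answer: 5850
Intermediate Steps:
k(V, A) = 6 (k(V, A) = 4 + 2*(-3 + 4) = 4 + 2*1 = 4 + 2 = 6)
(39 + k(-10, -1))*130 = (39 + 6)*130 = 45*130 = 5850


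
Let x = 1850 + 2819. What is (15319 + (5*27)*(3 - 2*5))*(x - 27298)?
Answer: -325269246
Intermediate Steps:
x = 4669
(15319 + (5*27)*(3 - 2*5))*(x - 27298) = (15319 + (5*27)*(3 - 2*5))*(4669 - 27298) = (15319 + 135*(3 - 10))*(-22629) = (15319 + 135*(-7))*(-22629) = (15319 - 945)*(-22629) = 14374*(-22629) = -325269246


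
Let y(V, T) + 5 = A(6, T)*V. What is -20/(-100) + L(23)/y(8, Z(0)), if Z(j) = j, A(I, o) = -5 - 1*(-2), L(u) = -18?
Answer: 119/145 ≈ 0.82069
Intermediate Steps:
A(I, o) = -3 (A(I, o) = -5 + 2 = -3)
y(V, T) = -5 - 3*V
-20/(-100) + L(23)/y(8, Z(0)) = -20/(-100) - 18/(-5 - 3*8) = -20*(-1/100) - 18/(-5 - 24) = ⅕ - 18/(-29) = ⅕ - 18*(-1/29) = ⅕ + 18/29 = 119/145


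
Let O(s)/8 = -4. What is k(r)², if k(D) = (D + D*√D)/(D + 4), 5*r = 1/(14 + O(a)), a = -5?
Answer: 89/11599290 + I*√10/1933215 ≈ 7.6729e-6 + 1.6358e-6*I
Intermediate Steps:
O(s) = -32 (O(s) = 8*(-4) = -32)
r = -1/90 (r = 1/(5*(14 - 32)) = (⅕)/(-18) = (⅕)*(-1/18) = -1/90 ≈ -0.011111)
k(D) = (D + D^(3/2))/(4 + D)
k(r)² = ((-1/90 + (-1/90)^(3/2))/(4 - 1/90))² = ((-1/90 - I*√10/2700)/(359/90))² = (90*(-1/90 - I*√10/2700)/359)² = (-1/359 - I*√10/10770)²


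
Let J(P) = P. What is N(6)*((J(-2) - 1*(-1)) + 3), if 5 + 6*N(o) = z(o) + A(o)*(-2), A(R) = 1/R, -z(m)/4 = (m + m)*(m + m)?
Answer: -1744/9 ≈ -193.78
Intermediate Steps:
z(m) = -16*m² (z(m) = -4*(m + m)*(m + m) = -4*2*m*2*m = -16*m²)
N(o) = -⅚ - 8*o²/3 - 1/(3*o) (N(o) = -⅚ + (-16*o² - 2/o)/6 = -⅚ + (-8*o²/3 - 1/(3*o)) = -⅚ - 8*o²/3 - 1/(3*o))
N(6)*((J(-2) - 1*(-1)) + 3) = ((⅙)*(-2 + 6*(-5 - 16*6²))/6)*((-2 - 1*(-1)) + 3) = ((⅙)*(⅙)*(-2 + 6*(-5 - 16*36)))*((-2 + 1) + 3) = ((⅙)*(⅙)*(-2 + 6*(-5 - 576)))*(-1 + 3) = ((⅙)*(⅙)*(-2 + 6*(-581)))*2 = ((⅙)*(⅙)*(-2 - 3486))*2 = ((⅙)*(⅙)*(-3488))*2 = -872/9*2 = -1744/9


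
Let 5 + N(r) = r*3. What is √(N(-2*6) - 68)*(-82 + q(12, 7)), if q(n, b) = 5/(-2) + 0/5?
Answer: -169*I*√109/2 ≈ -882.21*I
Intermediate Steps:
N(r) = -5 + 3*r (N(r) = -5 + r*3 = -5 + 3*r)
q(n, b) = -5/2 (q(n, b) = 5*(-½) + 0*(⅕) = -5/2 + 0 = -5/2)
√(N(-2*6) - 68)*(-82 + q(12, 7)) = √((-5 + 3*(-2*6)) - 68)*(-82 - 5/2) = √((-5 + 3*(-12)) - 68)*(-169/2) = √((-5 - 36) - 68)*(-169/2) = √(-41 - 68)*(-169/2) = √(-109)*(-169/2) = (I*√109)*(-169/2) = -169*I*√109/2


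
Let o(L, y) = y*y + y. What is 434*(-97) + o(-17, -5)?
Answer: -42078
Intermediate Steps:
o(L, y) = y + y² (o(L, y) = y² + y = y + y²)
434*(-97) + o(-17, -5) = 434*(-97) - 5*(1 - 5) = -42098 - 5*(-4) = -42098 + 20 = -42078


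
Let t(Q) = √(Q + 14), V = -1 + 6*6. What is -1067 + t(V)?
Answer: -1060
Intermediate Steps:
V = 35 (V = -1 + 36 = 35)
t(Q) = √(14 + Q)
-1067 + t(V) = -1067 + √(14 + 35) = -1067 + √49 = -1067 + 7 = -1060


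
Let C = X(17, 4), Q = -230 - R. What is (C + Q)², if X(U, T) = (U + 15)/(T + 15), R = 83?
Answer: 34987225/361 ≈ 96918.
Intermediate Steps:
Q = -313 (Q = -230 - 1*83 = -230 - 83 = -313)
X(U, T) = (15 + U)/(15 + T)
C = 32/19 (C = (15 + 17)/(15 + 4) = 32/19 ≈ 1.6842)
(C + Q)² = (32/19 - 313)² = (-5915/19)² = 34987225/361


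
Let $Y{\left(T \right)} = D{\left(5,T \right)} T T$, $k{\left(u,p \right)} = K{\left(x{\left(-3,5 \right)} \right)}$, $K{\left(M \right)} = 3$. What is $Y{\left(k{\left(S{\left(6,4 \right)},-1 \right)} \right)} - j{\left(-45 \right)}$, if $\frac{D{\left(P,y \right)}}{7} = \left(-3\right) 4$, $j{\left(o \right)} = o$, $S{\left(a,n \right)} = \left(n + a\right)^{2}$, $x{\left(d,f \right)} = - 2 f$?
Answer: $-711$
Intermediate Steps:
$S{\left(a,n \right)} = \left(a + n\right)^{2}$
$D{\left(P,y \right)} = -84$ ($D{\left(P,y \right)} = 7 \left(\left(-3\right) 4\right) = 7 \left(-12\right) = -84$)
$k{\left(u,p \right)} = 3$
$Y{\left(T \right)} = - 84 T^{2}$ ($Y{\left(T \right)} = - 84 T T = - 84 T^{2}$)
$Y{\left(k{\left(S{\left(6,4 \right)},-1 \right)} \right)} - j{\left(-45 \right)} = - 84 \cdot 3^{2} - -45 = \left(-84\right) 9 + 45 = -756 + 45 = -711$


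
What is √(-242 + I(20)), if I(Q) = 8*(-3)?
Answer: I*√266 ≈ 16.31*I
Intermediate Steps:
I(Q) = -24
√(-242 + I(20)) = √(-242 - 24) = √(-266) = I*√266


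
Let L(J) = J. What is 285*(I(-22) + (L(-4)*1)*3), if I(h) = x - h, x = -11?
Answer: -285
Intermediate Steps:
I(h) = -11 - h
285*(I(-22) + (L(-4)*1)*3) = 285*((-11 - 1*(-22)) - 4*1*3) = 285*((-11 + 22) - 4*3) = 285*(11 - 12) = 285*(-1) = -285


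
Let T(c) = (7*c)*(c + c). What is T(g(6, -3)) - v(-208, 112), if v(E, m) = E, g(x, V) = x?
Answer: 712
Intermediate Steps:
T(c) = 14*c**2 (T(c) = (7*c)*(2*c) = 14*c**2)
T(g(6, -3)) - v(-208, 112) = 14*6**2 - 1*(-208) = 14*36 + 208 = 504 + 208 = 712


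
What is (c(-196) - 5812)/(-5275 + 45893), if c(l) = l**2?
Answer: 16302/20309 ≈ 0.80270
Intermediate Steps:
(c(-196) - 5812)/(-5275 + 45893) = ((-196)**2 - 5812)/(-5275 + 45893) = (38416 - 5812)/40618 = 32604*(1/40618) = 16302/20309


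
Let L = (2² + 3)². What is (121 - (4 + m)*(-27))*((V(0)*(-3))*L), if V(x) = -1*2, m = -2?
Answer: 51450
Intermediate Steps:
L = 49 (L = (4 + 3)² = 7² = 49)
V(x) = -2
(121 - (4 + m)*(-27))*((V(0)*(-3))*L) = (121 - (4 - 2)*(-27))*(-2*(-3)*49) = (121 - 2*(-27))*(6*49) = (121 - 1*(-54))*294 = (121 + 54)*294 = 175*294 = 51450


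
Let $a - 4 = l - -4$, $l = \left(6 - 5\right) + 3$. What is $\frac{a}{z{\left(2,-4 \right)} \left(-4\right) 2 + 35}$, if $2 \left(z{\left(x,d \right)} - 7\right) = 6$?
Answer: $- \frac{4}{15} \approx -0.26667$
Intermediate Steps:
$l = 4$ ($l = \left(6 - 5\right) + 3 = 1 + 3 = 4$)
$z{\left(x,d \right)} = 10$ ($z{\left(x,d \right)} = 7 + \frac{1}{2} \cdot 6 = 7 + 3 = 10$)
$a = 12$ ($a = 4 + \left(4 - -4\right) = 4 + \left(4 + 4\right) = 4 + 8 = 12$)
$\frac{a}{z{\left(2,-4 \right)} \left(-4\right) 2 + 35} = \frac{12}{10 \left(-4\right) 2 + 35} = \frac{12}{\left(-40\right) 2 + 35} = \frac{12}{-80 + 35} = \frac{12}{-45} = 12 \left(- \frac{1}{45}\right) = - \frac{4}{15}$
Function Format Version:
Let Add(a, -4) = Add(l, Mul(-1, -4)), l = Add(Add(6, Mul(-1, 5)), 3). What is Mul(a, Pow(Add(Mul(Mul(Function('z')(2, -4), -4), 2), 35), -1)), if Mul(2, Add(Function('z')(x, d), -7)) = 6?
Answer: Rational(-4, 15) ≈ -0.26667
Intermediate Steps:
l = 4 (l = Add(Add(6, -5), 3) = Add(1, 3) = 4)
Function('z')(x, d) = 10 (Function('z')(x, d) = Add(7, Mul(Rational(1, 2), 6)) = Add(7, 3) = 10)
a = 12 (a = Add(4, Add(4, Mul(-1, -4))) = Add(4, Add(4, 4)) = Add(4, 8) = 12)
Mul(a, Pow(Add(Mul(Mul(Function('z')(2, -4), -4), 2), 35), -1)) = Mul(12, Pow(Add(Mul(Mul(10, -4), 2), 35), -1)) = Mul(12, Pow(Add(Mul(-40, 2), 35), -1)) = Mul(12, Pow(Add(-80, 35), -1)) = Mul(12, Pow(-45, -1)) = Mul(12, Rational(-1, 45)) = Rational(-4, 15)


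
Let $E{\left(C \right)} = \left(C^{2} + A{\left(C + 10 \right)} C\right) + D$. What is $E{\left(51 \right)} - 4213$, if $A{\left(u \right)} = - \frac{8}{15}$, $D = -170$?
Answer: $- \frac{9046}{5} \approx -1809.2$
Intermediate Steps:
$A{\left(u \right)} = - \frac{8}{15}$ ($A{\left(u \right)} = \left(-8\right) \frac{1}{15} = - \frac{8}{15}$)
$E{\left(C \right)} = -170 + C^{2} - \frac{8 C}{15}$ ($E{\left(C \right)} = \left(C^{2} - \frac{8 C}{15}\right) - 170 = -170 + C^{2} - \frac{8 C}{15}$)
$E{\left(51 \right)} - 4213 = \left(-170 + 51^{2} - \frac{136}{5}\right) - 4213 = \left(-170 + 2601 - \frac{136}{5}\right) - 4213 = \frac{12019}{5} - 4213 = - \frac{9046}{5}$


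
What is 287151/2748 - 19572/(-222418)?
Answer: 1521936547/14552492 ≈ 104.58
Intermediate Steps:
287151/2748 - 19572/(-222418) = 287151*(1/2748) - 19572*(-1/222418) = 95717/916 + 1398/15887 = 1521936547/14552492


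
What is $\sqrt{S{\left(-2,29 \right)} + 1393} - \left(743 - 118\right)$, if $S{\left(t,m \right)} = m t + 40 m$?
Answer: $-625 + \sqrt{2495} \approx -575.05$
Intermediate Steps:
$S{\left(t,m \right)} = 40 m + m t$
$\sqrt{S{\left(-2,29 \right)} + 1393} - \left(743 - 118\right) = \sqrt{29 \left(40 - 2\right) + 1393} - \left(743 - 118\right) = \sqrt{29 \cdot 38 + 1393} - 625 = \sqrt{1102 + 1393} - 625 = \sqrt{2495} - 625 = -625 + \sqrt{2495}$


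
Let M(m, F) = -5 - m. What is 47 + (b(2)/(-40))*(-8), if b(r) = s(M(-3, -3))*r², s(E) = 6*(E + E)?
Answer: 139/5 ≈ 27.800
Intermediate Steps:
s(E) = 12*E (s(E) = 6*(2*E) = 12*E)
b(r) = -24*r² (b(r) = (12*(-5 - 1*(-3)))*r² = (12*(-5 + 3))*r² = (12*(-2))*r² = -24*r²)
47 + (b(2)/(-40))*(-8) = 47 + (-24*2²/(-40))*(-8) = 47 + (-24*4*(-1/40))*(-8) = 47 - 96*(-1/40)*(-8) = 47 + (12/5)*(-8) = 47 - 96/5 = 139/5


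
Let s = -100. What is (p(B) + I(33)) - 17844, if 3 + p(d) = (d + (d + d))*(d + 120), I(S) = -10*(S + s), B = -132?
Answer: -12425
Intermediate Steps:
I(S) = 1000 - 10*S (I(S) = -10*(S - 100) = -10*(-100 + S) = 1000 - 10*S)
p(d) = -3 + 3*d*(120 + d) (p(d) = -3 + (d + (d + d))*(d + 120) = -3 + (d + 2*d)*(120 + d) = -3 + (3*d)*(120 + d) = -3 + 3*d*(120 + d))
(p(B) + I(33)) - 17844 = ((-3 + 3*(-132)**2 + 360*(-132)) + (1000 - 10*33)) - 17844 = ((-3 + 3*17424 - 47520) + (1000 - 330)) - 17844 = ((-3 + 52272 - 47520) + 670) - 17844 = (4749 + 670) - 17844 = 5419 - 17844 = -12425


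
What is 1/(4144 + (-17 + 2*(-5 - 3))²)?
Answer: 1/5233 ≈ 0.00019110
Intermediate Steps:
1/(4144 + (-17 + 2*(-5 - 3))²) = 1/(4144 + (-17 + 2*(-8))²) = 1/(4144 + (-17 - 16)²) = 1/(4144 + (-33)²) = 1/(4144 + 1089) = 1/5233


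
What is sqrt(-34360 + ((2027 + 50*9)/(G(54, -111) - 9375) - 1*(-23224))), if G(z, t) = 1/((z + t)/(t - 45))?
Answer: I*sqrt(353130866361343)/178073 ≈ 105.53*I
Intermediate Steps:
G(z, t) = (-45 + t)/(t + z) (G(z, t) = 1/((t + z)/(-45 + t)) = (-45 + t)/(t + z))
sqrt(-34360 + ((2027 + 50*9)/(G(54, -111) - 9375) - 1*(-23224))) = sqrt(-34360 + ((2027 + 50*9)/((-45 - 111)/(-111 + 54) - 9375) - 1*(-23224))) = sqrt(-34360 + ((2027 + 450)/(-156/(-57) - 9375) + 23224)) = sqrt(-34360 + (2477/(-1/57*(-156) - 9375) + 23224)) = sqrt(-34360 + (2477/(52/19 - 9375) + 23224)) = sqrt(-34360 + (2477/(-178073/19) + 23224)) = sqrt(-34360 + (2477*(-19/178073) + 23224)) = sqrt(-34360 + (-47063/178073 + 23224)) = sqrt(-34360 + 4135520289/178073) = sqrt(-1983067991/178073) = I*sqrt(353130866361343)/178073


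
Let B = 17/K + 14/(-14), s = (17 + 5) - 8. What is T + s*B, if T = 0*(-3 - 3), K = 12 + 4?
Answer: 7/8 ≈ 0.87500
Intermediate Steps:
K = 16
T = 0 (T = 0*(-6) = 0)
s = 14 (s = 22 - 8 = 14)
B = 1/16 (B = 17/16 + 14/(-14) = 17*(1/16) + 14*(-1/14) = 17/16 - 1 = 1/16 ≈ 0.062500)
T + s*B = 0 + 14*(1/16) = 0 + 7/8 = 7/8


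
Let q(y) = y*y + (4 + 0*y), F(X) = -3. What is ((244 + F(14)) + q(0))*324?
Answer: 79380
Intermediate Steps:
q(y) = 4 + y**2 (q(y) = y**2 + (4 + 0) = y**2 + 4 = 4 + y**2)
((244 + F(14)) + q(0))*324 = ((244 - 3) + (4 + 0**2))*324 = (241 + (4 + 0))*324 = (241 + 4)*324 = 245*324 = 79380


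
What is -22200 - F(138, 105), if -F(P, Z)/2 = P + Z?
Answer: -21714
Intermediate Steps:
F(P, Z) = -2*P - 2*Z (F(P, Z) = -2*(P + Z) = -2*P - 2*Z)
-22200 - F(138, 105) = -22200 - (-2*138 - 2*105) = -22200 - (-276 - 210) = -22200 - 1*(-486) = -22200 + 486 = -21714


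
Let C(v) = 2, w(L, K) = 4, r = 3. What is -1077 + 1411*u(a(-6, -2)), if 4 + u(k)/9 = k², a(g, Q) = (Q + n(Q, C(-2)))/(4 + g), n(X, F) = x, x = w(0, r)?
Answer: -39174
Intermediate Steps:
x = 4
n(X, F) = 4
a(g, Q) = (4 + Q)/(4 + g) (a(g, Q) = (Q + 4)/(4 + g) = (4 + Q)/(4 + g))
u(k) = -36 + 9*k²
-1077 + 1411*u(a(-6, -2)) = -1077 + 1411*(-36 + 9*((4 - 2)/(4 - 6))²) = -1077 + 1411*(-36 + 9*(2/(-2))²) = -1077 + 1411*(-36 + 9*(-½*2)²) = -1077 + 1411*(-36 + 9*(-1)²) = -1077 + 1411*(-36 + 9*1) = -1077 + 1411*(-36 + 9) = -1077 + 1411*(-27) = -1077 - 38097 = -39174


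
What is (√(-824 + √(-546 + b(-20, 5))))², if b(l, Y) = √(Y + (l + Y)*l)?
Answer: -824 + I*√(546 - √305) ≈ -824.0 + 22.99*I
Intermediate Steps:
b(l, Y) = √(Y + l*(Y + l)) (b(l, Y) = √(Y + (Y + l)*l) = √(Y + l*(Y + l)))
(√(-824 + √(-546 + b(-20, 5))))² = (√(-824 + √(-546 + √(5 + (-20)² + 5*(-20)))))² = (√(-824 + √(-546 + √(5 + 400 - 100))))² = (√(-824 + √(-546 + √305)))² = -824 + √(-546 + √305)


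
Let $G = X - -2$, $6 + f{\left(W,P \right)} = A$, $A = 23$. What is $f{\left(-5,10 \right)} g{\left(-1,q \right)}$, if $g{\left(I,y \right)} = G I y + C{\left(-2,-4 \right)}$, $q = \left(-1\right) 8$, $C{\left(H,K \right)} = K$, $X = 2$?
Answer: $476$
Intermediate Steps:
$f{\left(W,P \right)} = 17$ ($f{\left(W,P \right)} = -6 + 23 = 17$)
$G = 4$ ($G = 2 - -2 = 2 + 2 = 4$)
$q = -8$
$g{\left(I,y \right)} = -4 + 4 I y$ ($g{\left(I,y \right)} = 4 I y - 4 = -4 + 4 I y$)
$f{\left(-5,10 \right)} g{\left(-1,q \right)} = 17 \left(-4 + 4 \left(-1\right) \left(-8\right)\right) = 17 \left(-4 + 32\right) = 17 \cdot 28 = 476$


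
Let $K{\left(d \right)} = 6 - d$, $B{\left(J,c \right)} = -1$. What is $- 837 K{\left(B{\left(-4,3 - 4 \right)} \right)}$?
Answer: $-5859$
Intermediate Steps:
$- 837 K{\left(B{\left(-4,3 - 4 \right)} \right)} = - 837 \left(6 - -1\right) = - 837 \left(6 + 1\right) = \left(-837\right) 7 = -5859$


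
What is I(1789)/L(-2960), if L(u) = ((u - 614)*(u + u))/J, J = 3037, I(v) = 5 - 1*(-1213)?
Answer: 1849533/10579040 ≈ 0.17483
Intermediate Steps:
I(v) = 1218 (I(v) = 5 + 1213 = 1218)
L(u) = 2*u*(-614 + u)/3037 (L(u) = ((u - 614)*(u + u))/3037 = ((-614 + u)*(2*u))*(1/3037) = (2*u*(-614 + u))*(1/3037) = 2*u*(-614 + u)/3037)
I(1789)/L(-2960) = 1218/(((2/3037)*(-2960)*(-614 - 2960))) = 1218/(((2/3037)*(-2960)*(-3574))) = 1218/(21158080/3037) = 1218*(3037/21158080) = 1849533/10579040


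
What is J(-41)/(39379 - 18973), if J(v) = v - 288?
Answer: -329/20406 ≈ -0.016123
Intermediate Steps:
J(v) = -288 + v
J(-41)/(39379 - 18973) = (-288 - 41)/(39379 - 18973) = -329/20406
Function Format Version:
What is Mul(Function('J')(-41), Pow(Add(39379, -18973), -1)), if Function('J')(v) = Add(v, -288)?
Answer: Rational(-329, 20406) ≈ -0.016123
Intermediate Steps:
Function('J')(v) = Add(-288, v)
Mul(Function('J')(-41), Pow(Add(39379, -18973), -1)) = Mul(Add(-288, -41), Pow(Add(39379, -18973), -1)) = Mul(-329, Pow(20406, -1)) = Mul(-329, Rational(1, 20406)) = Rational(-329, 20406)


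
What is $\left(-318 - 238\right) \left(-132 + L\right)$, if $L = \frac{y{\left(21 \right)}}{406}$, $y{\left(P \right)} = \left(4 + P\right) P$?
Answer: $\frac{2107518}{29} \approx 72673.0$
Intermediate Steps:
$y{\left(P \right)} = P \left(4 + P\right)$
$L = \frac{75}{58}$ ($L = \frac{21 \left(4 + 21\right)}{406} = 21 \cdot 25 \cdot \frac{1}{406} = 525 \cdot \frac{1}{406} = \frac{75}{58} \approx 1.2931$)
$\left(-318 - 238\right) \left(-132 + L\right) = \left(-318 - 238\right) \left(-132 + \frac{75}{58}\right) = \left(-556\right) \left(- \frac{7581}{58}\right) = \frac{2107518}{29}$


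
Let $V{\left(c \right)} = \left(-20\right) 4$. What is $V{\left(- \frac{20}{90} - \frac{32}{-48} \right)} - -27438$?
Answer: $27358$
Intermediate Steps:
$V{\left(c \right)} = -80$
$V{\left(- \frac{20}{90} - \frac{32}{-48} \right)} - -27438 = -80 - -27438 = -80 + 27438 = 27358$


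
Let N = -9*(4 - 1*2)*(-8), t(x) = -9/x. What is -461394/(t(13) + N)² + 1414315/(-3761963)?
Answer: -33138892232617/1450767173283 ≈ -22.842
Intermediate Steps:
N = 144 (N = -9*(4 - 2)*(-8) = -9*2*(-8) = -18*(-8) = 144)
-461394/(t(13) + N)² + 1414315/(-3761963) = -461394/(-9/13 + 144)² + 1414315/(-3761963) = -461394/(-9*1/13 + 144)² + 1414315*(-1/3761963) = -461394/(-9/13 + 144)² - 1414315/3761963 = -461394/((1863/13)²) - 1414315/3761963 = -461394/3470769/169 - 1414315/3761963 = -461394*169/3470769 - 1414315/3761963 = -8663954/385641 - 1414315/3761963 = -33138892232617/1450767173283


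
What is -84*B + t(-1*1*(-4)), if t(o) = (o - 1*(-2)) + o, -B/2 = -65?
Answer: -10910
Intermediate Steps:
B = 130 (B = -2*(-65) = 130)
t(o) = 2 + 2*o (t(o) = (o + 2) + o = (2 + o) + o = 2 + 2*o)
-84*B + t(-1*1*(-4)) = -84*130 + (2 + 2*(-1*1*(-4))) = -10920 + (2 + 2*(-1*(-4))) = -10920 + (2 + 2*4) = -10920 + (2 + 8) = -10920 + 10 = -10910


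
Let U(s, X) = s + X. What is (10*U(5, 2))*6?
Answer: 420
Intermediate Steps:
U(s, X) = X + s
(10*U(5, 2))*6 = (10*(2 + 5))*6 = (10*7)*6 = 70*6 = 420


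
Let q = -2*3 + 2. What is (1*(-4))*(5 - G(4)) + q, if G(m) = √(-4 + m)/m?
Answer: -24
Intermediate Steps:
q = -4 (q = -6 + 2 = -4)
G(m) = √(-4 + m)/m
(1*(-4))*(5 - G(4)) + q = (1*(-4))*(5 - √(-4 + 4)/4) - 4 = -4*(5 - √0/4) - 4 = -4*(5 - 0/4) - 4 = -4*(5 - 1*0) - 4 = -4*(5 + 0) - 4 = -4*5 - 4 = -20 - 4 = -24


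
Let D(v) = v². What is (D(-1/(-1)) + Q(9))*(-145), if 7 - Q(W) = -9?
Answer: -2465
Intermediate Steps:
Q(W) = 16 (Q(W) = 7 - 1*(-9) = 7 + 9 = 16)
(D(-1/(-1)) + Q(9))*(-145) = ((-1/(-1))² + 16)*(-145) = ((-1*(-1))² + 16)*(-145) = (1² + 16)*(-145) = (1 + 16)*(-145) = 17*(-145) = -2465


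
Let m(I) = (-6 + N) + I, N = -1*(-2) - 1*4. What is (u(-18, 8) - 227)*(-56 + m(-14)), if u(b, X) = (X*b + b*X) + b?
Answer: 41574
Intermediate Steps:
u(b, X) = b + 2*X*b (u(b, X) = (X*b + X*b) + b = 2*X*b + b = b + 2*X*b)
N = -2 (N = 2 - 4 = -2)
m(I) = -8 + I (m(I) = (-6 - 2) + I = -8 + I)
(u(-18, 8) - 227)*(-56 + m(-14)) = (-18*(1 + 2*8) - 227)*(-56 + (-8 - 14)) = (-18*(1 + 16) - 227)*(-56 - 22) = (-18*17 - 227)*(-78) = (-306 - 227)*(-78) = -533*(-78) = 41574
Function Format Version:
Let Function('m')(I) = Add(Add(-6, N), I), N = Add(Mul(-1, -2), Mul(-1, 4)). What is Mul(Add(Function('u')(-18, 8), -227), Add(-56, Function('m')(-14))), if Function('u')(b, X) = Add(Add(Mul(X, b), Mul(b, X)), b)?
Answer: 41574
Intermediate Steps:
Function('u')(b, X) = Add(b, Mul(2, X, b)) (Function('u')(b, X) = Add(Add(Mul(X, b), Mul(X, b)), b) = Add(Mul(2, X, b), b) = Add(b, Mul(2, X, b)))
N = -2 (N = Add(2, -4) = -2)
Function('m')(I) = Add(-8, I) (Function('m')(I) = Add(Add(-6, -2), I) = Add(-8, I))
Mul(Add(Function('u')(-18, 8), -227), Add(-56, Function('m')(-14))) = Mul(Add(Mul(-18, Add(1, Mul(2, 8))), -227), Add(-56, Add(-8, -14))) = Mul(Add(Mul(-18, Add(1, 16)), -227), Add(-56, -22)) = Mul(Add(Mul(-18, 17), -227), -78) = Mul(Add(-306, -227), -78) = Mul(-533, -78) = 41574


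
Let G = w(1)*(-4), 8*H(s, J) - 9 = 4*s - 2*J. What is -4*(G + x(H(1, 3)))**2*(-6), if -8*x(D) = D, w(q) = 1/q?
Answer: 207507/512 ≈ 405.29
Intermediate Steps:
H(s, J) = 9/8 + s/2 - J/4 (H(s, J) = 9/8 + (4*s - 2*J)/8 = 9/8 + (-2*J + 4*s)/8 = 9/8 + (s/2 - J/4) = 9/8 + s/2 - J/4)
G = -4 (G = -4/1 = 1*(-4) = -4)
x(D) = -D/8
-4*(G + x(H(1, 3)))**2*(-6) = -4*(-4 - (9/8 + (1/2)*1 - 1/4*3)/8)**2*(-6) = -4*(-4 - (9/8 + 1/2 - 3/4)/8)**2*(-6) = -4*(-4 - 1/8*7/8)**2*(-6) = -4*(-4 - 7/64)**2*(-6) = -4*(-263/64)**2*(-6) = -4*69169/4096*(-6) = -69169/1024*(-6) = 207507/512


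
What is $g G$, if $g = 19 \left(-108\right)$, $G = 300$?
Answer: $-615600$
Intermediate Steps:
$g = -2052$
$g G = \left(-2052\right) 300 = -615600$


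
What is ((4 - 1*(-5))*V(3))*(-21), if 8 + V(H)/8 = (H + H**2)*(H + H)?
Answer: -96768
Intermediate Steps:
V(H) = -64 + 16*H*(H + H**2) (V(H) = -64 + 8*((H + H**2)*(H + H)) = -64 + 8*((H + H**2)*(2*H)) = -64 + 8*(2*H*(H + H**2)) = -64 + 16*H*(H + H**2))
((4 - 1*(-5))*V(3))*(-21) = ((4 - 1*(-5))*(-64 + 16*3**2 + 16*3**3))*(-21) = ((4 + 5)*(-64 + 16*9 + 16*27))*(-21) = (9*(-64 + 144 + 432))*(-21) = (9*512)*(-21) = 4608*(-21) = -96768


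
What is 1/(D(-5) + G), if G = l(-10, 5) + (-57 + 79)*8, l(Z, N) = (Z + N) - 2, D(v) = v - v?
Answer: 1/169 ≈ 0.0059172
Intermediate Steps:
D(v) = 0
l(Z, N) = -2 + N + Z (l(Z, N) = (N + Z) - 2 = -2 + N + Z)
G = 169 (G = (-2 + 5 - 10) + (-57 + 79)*8 = -7 + 22*8 = -7 + 176 = 169)
1/(D(-5) + G) = 1/(0 + 169) = 1/169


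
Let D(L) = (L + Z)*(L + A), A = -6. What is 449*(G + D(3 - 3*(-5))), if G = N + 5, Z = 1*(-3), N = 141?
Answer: 146374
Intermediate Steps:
Z = -3
D(L) = (-6 + L)*(-3 + L) (D(L) = (L - 3)*(L - 6) = (-3 + L)*(-6 + L) = (-6 + L)*(-3 + L))
G = 146 (G = 141 + 5 = 146)
449*(G + D(3 - 3*(-5))) = 449*(146 + (18 + (3 - 3*(-5))² - 9*(3 - 3*(-5)))) = 449*(146 + (18 + (3 + 15)² - 9*(3 + 15))) = 449*(146 + (18 + 18² - 9*18)) = 449*(146 + (18 + 324 - 162)) = 449*(146 + 180) = 449*326 = 146374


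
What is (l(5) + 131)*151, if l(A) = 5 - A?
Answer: 19781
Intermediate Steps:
(l(5) + 131)*151 = ((5 - 1*5) + 131)*151 = ((5 - 5) + 131)*151 = (0 + 131)*151 = 131*151 = 19781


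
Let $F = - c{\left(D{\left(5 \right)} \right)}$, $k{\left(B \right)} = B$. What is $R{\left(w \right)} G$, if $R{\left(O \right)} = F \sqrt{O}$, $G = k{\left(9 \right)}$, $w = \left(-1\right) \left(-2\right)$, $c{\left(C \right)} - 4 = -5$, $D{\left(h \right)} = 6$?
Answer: $9 \sqrt{2} \approx 12.728$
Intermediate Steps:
$c{\left(C \right)} = -1$ ($c{\left(C \right)} = 4 - 5 = -1$)
$w = 2$
$G = 9$
$F = 1$ ($F = \left(-1\right) \left(-1\right) = 1$)
$R{\left(O \right)} = \sqrt{O}$ ($R{\left(O \right)} = 1 \sqrt{O} = \sqrt{O}$)
$R{\left(w \right)} G = \sqrt{2} \cdot 9 = 9 \sqrt{2}$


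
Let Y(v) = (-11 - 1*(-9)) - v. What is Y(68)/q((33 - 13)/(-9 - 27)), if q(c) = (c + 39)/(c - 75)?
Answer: 23800/173 ≈ 137.57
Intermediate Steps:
Y(v) = -2 - v (Y(v) = (-11 + 9) - v = -2 - v)
q(c) = (39 + c)/(-75 + c)
Y(68)/q((33 - 13)/(-9 - 27)) = (-2 - 1*68)/(((39 + (33 - 13)/(-9 - 27))/(-75 + (33 - 13)/(-9 - 27)))) = (-2 - 68)/(((39 + 20/(-36))/(-75 + 20/(-36)))) = -70*(-75 + 20*(-1/36))/(39 + 20*(-1/36)) = -70*(-75 - 5/9)/(39 - 5/9) = -70/((346/9)/(-680/9)) = -70/((-9/680*346/9)) = -70/(-173/340) = -70*(-340/173) = 23800/173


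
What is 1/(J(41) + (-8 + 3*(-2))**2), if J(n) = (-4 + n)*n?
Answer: 1/1713 ≈ 0.00058377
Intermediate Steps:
J(n) = n*(-4 + n)
1/(J(41) + (-8 + 3*(-2))**2) = 1/(41*(-4 + 41) + (-8 + 3*(-2))**2) = 1/(41*37 + (-8 - 6)**2) = 1/(1517 + (-14)**2) = 1/(1517 + 196) = 1/1713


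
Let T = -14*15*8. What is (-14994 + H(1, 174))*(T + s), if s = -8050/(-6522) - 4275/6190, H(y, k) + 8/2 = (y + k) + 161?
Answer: 49705378215295/2018559 ≈ 2.4624e+7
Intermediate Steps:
H(y, k) = 157 + k + y (H(y, k) = -4 + ((y + k) + 161) = -4 + ((k + y) + 161) = -4 + (161 + k + y) = 157 + k + y)
T = -1680 (T = -210*8 = -1680)
s = 2194795/4037118 (s = -8050*(-1/6522) - 4275*1/6190 = 4025/3261 - 855/1238 = 2194795/4037118 ≈ 0.54365)
(-14994 + H(1, 174))*(T + s) = (-14994 + (157 + 174 + 1))*(-1680 + 2194795/4037118) = (-14994 + 332)*(-6780163445/4037118) = -14662*(-6780163445/4037118) = 49705378215295/2018559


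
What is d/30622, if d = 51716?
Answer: 25858/15311 ≈ 1.6889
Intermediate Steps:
d/30622 = 51716/30622 = 51716*(1/30622) = 25858/15311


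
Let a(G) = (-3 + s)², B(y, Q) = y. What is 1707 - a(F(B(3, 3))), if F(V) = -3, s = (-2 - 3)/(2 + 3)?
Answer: 1691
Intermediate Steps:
s = -1 (s = -5/5 = -5*⅕ = -1)
a(G) = 16 (a(G) = (-3 - 1)² = (-4)² = 16)
1707 - a(F(B(3, 3))) = 1707 - 1*16 = 1707 - 16 = 1691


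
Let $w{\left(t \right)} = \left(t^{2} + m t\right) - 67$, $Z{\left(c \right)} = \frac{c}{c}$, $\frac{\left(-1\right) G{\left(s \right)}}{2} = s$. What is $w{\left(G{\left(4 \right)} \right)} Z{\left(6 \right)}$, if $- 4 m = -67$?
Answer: $-137$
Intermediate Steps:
$G{\left(s \right)} = - 2 s$
$Z{\left(c \right)} = 1$
$m = \frac{67}{4}$ ($m = \left(- \frac{1}{4}\right) \left(-67\right) = \frac{67}{4} \approx 16.75$)
$w{\left(t \right)} = -67 + t^{2} + \frac{67 t}{4}$ ($w{\left(t \right)} = \left(t^{2} + \frac{67 t}{4}\right) - 67 = -67 + t^{2} + \frac{67 t}{4}$)
$w{\left(G{\left(4 \right)} \right)} Z{\left(6 \right)} = \left(-67 + \left(\left(-2\right) 4\right)^{2} + \frac{67 \left(\left(-2\right) 4\right)}{4}\right) 1 = \left(-67 + \left(-8\right)^{2} + \frac{67}{4} \left(-8\right)\right) 1 = \left(-67 + 64 - 134\right) 1 = \left(-137\right) 1 = -137$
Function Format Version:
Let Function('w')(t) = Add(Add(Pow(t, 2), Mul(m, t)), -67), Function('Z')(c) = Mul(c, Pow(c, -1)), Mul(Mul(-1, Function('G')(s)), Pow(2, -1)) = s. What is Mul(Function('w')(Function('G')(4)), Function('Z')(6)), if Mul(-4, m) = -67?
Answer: -137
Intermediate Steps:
Function('G')(s) = Mul(-2, s)
Function('Z')(c) = 1
m = Rational(67, 4) (m = Mul(Rational(-1, 4), -67) = Rational(67, 4) ≈ 16.750)
Function('w')(t) = Add(-67, Pow(t, 2), Mul(Rational(67, 4), t)) (Function('w')(t) = Add(Add(Pow(t, 2), Mul(Rational(67, 4), t)), -67) = Add(-67, Pow(t, 2), Mul(Rational(67, 4), t)))
Mul(Function('w')(Function('G')(4)), Function('Z')(6)) = Mul(Add(-67, Pow(Mul(-2, 4), 2), Mul(Rational(67, 4), Mul(-2, 4))), 1) = Mul(Add(-67, Pow(-8, 2), Mul(Rational(67, 4), -8)), 1) = Mul(Add(-67, 64, -134), 1) = Mul(-137, 1) = -137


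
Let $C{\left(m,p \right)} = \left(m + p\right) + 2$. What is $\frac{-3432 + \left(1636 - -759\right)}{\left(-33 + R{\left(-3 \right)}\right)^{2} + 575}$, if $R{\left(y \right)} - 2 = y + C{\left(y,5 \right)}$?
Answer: $- \frac{1037}{1475} \approx -0.70305$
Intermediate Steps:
$C{\left(m,p \right)} = 2 + m + p$
$R{\left(y \right)} = 9 + 2 y$ ($R{\left(y \right)} = 2 + \left(y + \left(2 + y + 5\right)\right) = 2 + \left(y + \left(7 + y\right)\right) = 2 + \left(7 + 2 y\right) = 9 + 2 y$)
$\frac{-3432 + \left(1636 - -759\right)}{\left(-33 + R{\left(-3 \right)}\right)^{2} + 575} = \frac{-3432 + \left(1636 - -759\right)}{\left(-33 + \left(9 + 2 \left(-3\right)\right)\right)^{2} + 575} = \frac{-3432 + \left(1636 + 759\right)}{\left(-33 + \left(9 - 6\right)\right)^{2} + 575} = \frac{-3432 + 2395}{\left(-33 + 3\right)^{2} + 575} = - \frac{1037}{\left(-30\right)^{2} + 575} = - \frac{1037}{900 + 575} = - \frac{1037}{1475}$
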